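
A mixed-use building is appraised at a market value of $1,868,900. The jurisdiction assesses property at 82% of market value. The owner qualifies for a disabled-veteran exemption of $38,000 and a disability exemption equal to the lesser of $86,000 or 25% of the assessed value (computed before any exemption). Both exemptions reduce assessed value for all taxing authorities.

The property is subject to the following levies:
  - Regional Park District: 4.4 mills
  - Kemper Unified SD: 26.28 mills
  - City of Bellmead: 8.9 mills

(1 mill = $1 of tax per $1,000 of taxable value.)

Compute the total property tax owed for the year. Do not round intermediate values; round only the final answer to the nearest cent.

Assessed value = $1,868,900 × 0.82 = $1,532,498
Disability exemption = min($86,000, 25% × $1,532,498) = min($86,000, $383,124.5) = $86,000 (dollar cap binds)
Taxable value = $1,532,498 − $38,000 − $86,000 = $1,408,498
Regional Park District: $1,408,498 × 0.0044 = $6,197.3912
Kemper Unified SD: $1,408,498 × 0.02628 = $37,015.32744
City of Bellmead: $1,408,498 × 0.0089 = $12,535.6322
Total = $55,748.35084

$55,748.35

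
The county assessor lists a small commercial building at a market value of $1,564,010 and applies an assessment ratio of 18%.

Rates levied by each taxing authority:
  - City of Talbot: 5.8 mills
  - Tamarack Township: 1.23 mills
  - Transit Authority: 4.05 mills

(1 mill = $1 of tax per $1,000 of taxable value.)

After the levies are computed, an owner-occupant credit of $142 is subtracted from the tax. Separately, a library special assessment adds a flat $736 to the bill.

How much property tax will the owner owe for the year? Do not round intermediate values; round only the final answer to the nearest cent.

Assessed value = $1,564,010 × 0.18 = $281,521.8
City of Talbot: $281,521.8 × 0.0058 = $1,632.82644
Tamarack Township: $281,521.8 × 0.00123 = $346.271814
Transit Authority: $281,521.8 × 0.00405 = $1,140.16329
Levies subtotal = $3,119.261544
After credit = $3,119.261544 − $142 = $2,977.261544
Total = $2,977.261544 + $736 = $3,713.261544

$3,713.26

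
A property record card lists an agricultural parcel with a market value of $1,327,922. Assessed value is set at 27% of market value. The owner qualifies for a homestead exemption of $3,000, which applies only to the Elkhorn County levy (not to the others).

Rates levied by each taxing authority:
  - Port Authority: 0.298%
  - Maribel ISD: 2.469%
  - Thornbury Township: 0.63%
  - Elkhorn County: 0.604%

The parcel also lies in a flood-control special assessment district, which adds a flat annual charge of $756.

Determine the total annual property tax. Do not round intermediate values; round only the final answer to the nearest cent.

Assessed value = $1,327,922 × 0.27 = $358,538.94
Port Authority: $358,538.94 × 0.00298 = $1,068.4460412
Maribel ISD: $358,538.94 × 0.02469 = $8,852.3264286
Thornbury Township: $358,538.94 × 0.0063 = $2,258.795322
Elkhorn County: ($358,538.94 − $3,000) × 0.00604 = $355,538.94 × 0.00604 = $2,147.4551976
Levies subtotal = $14,327.0229894
Total = $14,327.0229894 + $756 = $15,083.0229894

$15,083.02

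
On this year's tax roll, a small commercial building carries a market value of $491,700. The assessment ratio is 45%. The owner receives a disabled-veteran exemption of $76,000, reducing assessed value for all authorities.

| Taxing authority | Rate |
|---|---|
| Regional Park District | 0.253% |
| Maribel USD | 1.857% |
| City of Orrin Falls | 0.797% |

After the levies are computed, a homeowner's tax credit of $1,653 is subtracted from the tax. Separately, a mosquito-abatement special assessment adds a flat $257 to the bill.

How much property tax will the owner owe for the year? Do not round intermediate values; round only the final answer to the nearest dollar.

$2,827

Assessed value = $491,700 × 0.45 = $221,265
Taxable value = $221,265 − $76,000 = $145,265
Regional Park District: $145,265 × 0.00253 = $367.52045
Maribel USD: $145,265 × 0.01857 = $2,697.57105
City of Orrin Falls: $145,265 × 0.00797 = $1,157.76205
Levies subtotal = $4,222.85355
After credit = $4,222.85355 − $1,653 = $2,569.85355
Total = $2,569.85355 + $257 = $2,826.85355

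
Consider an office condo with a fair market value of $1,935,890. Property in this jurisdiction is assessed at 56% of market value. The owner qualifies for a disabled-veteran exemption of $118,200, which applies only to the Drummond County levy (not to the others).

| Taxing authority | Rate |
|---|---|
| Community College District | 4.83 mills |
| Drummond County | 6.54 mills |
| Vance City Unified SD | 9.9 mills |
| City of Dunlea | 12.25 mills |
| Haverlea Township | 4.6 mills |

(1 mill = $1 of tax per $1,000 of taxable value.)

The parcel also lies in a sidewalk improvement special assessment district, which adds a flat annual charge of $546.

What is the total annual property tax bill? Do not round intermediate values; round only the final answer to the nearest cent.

Assessed value = $1,935,890 × 0.56 = $1,084,098.4
Community College District: $1,084,098.4 × 0.00483 = $5,236.195272
Drummond County: ($1,084,098.4 − $118,200) × 0.00654 = $965,898.4 × 0.00654 = $6,316.975536
Vance City Unified SD: $1,084,098.4 × 0.0099 = $10,732.57416
City of Dunlea: $1,084,098.4 × 0.01225 = $13,280.2054
Haverlea Township: $1,084,098.4 × 0.0046 = $4,986.85264
Levies subtotal = $40,552.803008
Total = $40,552.803008 + $546 = $41,098.803008

$41,098.80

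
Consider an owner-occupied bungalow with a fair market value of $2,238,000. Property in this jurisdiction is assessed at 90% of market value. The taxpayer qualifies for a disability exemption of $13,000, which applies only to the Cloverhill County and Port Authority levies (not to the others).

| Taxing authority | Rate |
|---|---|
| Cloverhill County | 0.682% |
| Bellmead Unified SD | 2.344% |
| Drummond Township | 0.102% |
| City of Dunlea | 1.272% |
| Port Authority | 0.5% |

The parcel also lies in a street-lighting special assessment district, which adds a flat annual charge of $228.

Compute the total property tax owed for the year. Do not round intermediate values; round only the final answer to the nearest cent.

Assessed value = $2,238,000 × 0.9 = $2,014,200
Cloverhill County: ($2,014,200 − $13,000) × 0.00682 = $2,001,200 × 0.00682 = $13,648.184
Bellmead Unified SD: $2,014,200 × 0.02344 = $47,212.848
Drummond Township: $2,014,200 × 0.00102 = $2,054.484
City of Dunlea: $2,014,200 × 0.01272 = $25,620.624
Port Authority: ($2,014,200 − $13,000) × 0.005 = $2,001,200 × 0.005 = $10,006
Levies subtotal = $98,542.14
Total = $98,542.14 + $228 = $98,770.14

$98,770.14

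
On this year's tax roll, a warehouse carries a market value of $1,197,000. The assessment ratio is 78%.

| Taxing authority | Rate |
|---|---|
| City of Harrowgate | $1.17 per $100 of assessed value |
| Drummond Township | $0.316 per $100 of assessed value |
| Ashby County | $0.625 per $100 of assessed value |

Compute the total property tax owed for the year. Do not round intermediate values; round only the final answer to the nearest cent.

Assessed value = $1,197,000 × 0.78 = $933,660
City of Harrowgate: $933,660 × 0.0117 = $10,923.822
Drummond Township: $933,660 × 0.00316 = $2,950.3656
Ashby County: $933,660 × 0.00625 = $5,835.375
Total = $10,923.822 + $2,950.3656 + $5,835.375 = $19,709.5626

$19,709.56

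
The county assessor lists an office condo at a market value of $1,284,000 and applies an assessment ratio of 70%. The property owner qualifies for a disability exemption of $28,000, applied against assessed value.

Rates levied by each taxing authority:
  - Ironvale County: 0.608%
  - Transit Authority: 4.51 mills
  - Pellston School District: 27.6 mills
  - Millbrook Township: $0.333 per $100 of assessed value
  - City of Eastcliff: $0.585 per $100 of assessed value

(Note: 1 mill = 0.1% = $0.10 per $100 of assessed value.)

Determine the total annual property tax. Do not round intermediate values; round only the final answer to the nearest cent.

Assessed value = $1,284,000 × 0.7 = $898,800
Taxable value = $898,800 − $28,000 = $870,800
Ironvale County: $870,800 × 0.00608 = $5,294.464
Transit Authority: $870,800 × 0.00451 = $3,927.308
Pellston School District: $870,800 × 0.0276 = $24,034.08
Millbrook Township: $870,800 × 0.00333 = $2,899.764
City of Eastcliff: $870,800 × 0.00585 = $5,094.18
Total = $41,249.796

$41,249.80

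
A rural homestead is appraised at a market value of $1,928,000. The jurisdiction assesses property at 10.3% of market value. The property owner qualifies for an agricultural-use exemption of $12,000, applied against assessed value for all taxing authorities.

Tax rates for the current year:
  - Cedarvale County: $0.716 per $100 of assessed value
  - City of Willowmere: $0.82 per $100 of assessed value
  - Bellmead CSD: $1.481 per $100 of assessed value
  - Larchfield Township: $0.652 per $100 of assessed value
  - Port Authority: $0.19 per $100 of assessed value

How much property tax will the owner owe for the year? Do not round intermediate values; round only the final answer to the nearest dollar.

Assessed value = $1,928,000 × 0.103 = $198,584
Taxable value = $198,584 − $12,000 = $186,584
Cedarvale County: $186,584 × 0.00716 = $1,335.94144
City of Willowmere: $186,584 × 0.0082 = $1,529.9888
Bellmead CSD: $186,584 × 0.01481 = $2,763.30904
Larchfield Township: $186,584 × 0.00652 = $1,216.52768
Port Authority: $186,584 × 0.0019 = $354.5096
Total = $1,335.94144 + $1,529.9888 + $2,763.30904 + $1,216.52768 + $354.5096 = $7,200.27656

$7,200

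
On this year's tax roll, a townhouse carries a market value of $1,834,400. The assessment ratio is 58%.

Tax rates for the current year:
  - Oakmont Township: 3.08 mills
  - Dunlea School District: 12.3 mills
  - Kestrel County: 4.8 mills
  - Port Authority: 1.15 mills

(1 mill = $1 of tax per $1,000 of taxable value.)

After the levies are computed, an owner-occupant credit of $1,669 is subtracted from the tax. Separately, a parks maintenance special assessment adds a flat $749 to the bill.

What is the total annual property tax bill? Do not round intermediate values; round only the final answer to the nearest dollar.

$21,774

Assessed value = $1,834,400 × 0.58 = $1,063,952
Oakmont Township: $1,063,952 × 0.00308 = $3,276.97216
Dunlea School District: $1,063,952 × 0.0123 = $13,086.6096
Kestrel County: $1,063,952 × 0.0048 = $5,106.9696
Port Authority: $1,063,952 × 0.00115 = $1,223.5448
Levies subtotal = $22,694.09616
After credit = $22,694.09616 − $1,669 = $21,025.09616
Total = $21,025.09616 + $749 = $21,774.09616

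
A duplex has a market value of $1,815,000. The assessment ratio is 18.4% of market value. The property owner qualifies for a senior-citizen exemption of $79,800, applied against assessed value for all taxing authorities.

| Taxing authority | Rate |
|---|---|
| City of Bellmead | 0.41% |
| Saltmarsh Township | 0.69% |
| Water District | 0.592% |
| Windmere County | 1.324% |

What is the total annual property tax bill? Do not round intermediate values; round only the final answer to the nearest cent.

$7,665.47

Assessed value = $1,815,000 × 0.184 = $333,960
Taxable value = $333,960 − $79,800 = $254,160
City of Bellmead: $254,160 × 0.0041 = $1,042.056
Saltmarsh Township: $254,160 × 0.0069 = $1,753.704
Water District: $254,160 × 0.00592 = $1,504.6272
Windmere County: $254,160 × 0.01324 = $3,365.0784
Total = $1,042.056 + $1,753.704 + $1,504.6272 + $3,365.0784 = $7,665.4656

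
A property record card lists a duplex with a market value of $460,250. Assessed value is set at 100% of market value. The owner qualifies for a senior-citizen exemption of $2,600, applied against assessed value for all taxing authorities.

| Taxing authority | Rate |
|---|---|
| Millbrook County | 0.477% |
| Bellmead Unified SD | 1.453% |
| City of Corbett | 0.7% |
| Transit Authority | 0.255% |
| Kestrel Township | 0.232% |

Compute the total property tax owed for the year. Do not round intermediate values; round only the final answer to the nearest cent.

Assessed value = $460,250 × 1 = $460,250
Taxable value = $460,250 − $2,600 = $457,650
Millbrook County: $457,650 × 0.00477 = $2,182.9905
Bellmead Unified SD: $457,650 × 0.01453 = $6,649.6545
City of Corbett: $457,650 × 0.007 = $3,203.55
Transit Authority: $457,650 × 0.00255 = $1,167.0075
Kestrel Township: $457,650 × 0.00232 = $1,061.748
Total = $2,182.9905 + $6,649.6545 + $3,203.55 + $1,167.0075 + $1,061.748 = $14,264.9505

$14,264.95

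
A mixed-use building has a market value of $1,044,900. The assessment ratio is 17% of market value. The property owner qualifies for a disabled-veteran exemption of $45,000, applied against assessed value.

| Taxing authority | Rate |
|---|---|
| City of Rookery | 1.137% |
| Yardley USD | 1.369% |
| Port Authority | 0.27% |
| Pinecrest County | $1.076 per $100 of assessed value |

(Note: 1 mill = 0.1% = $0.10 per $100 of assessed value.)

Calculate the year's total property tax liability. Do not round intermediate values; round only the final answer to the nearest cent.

$5,109.02

Assessed value = $1,044,900 × 0.17 = $177,633
Taxable value = $177,633 − $45,000 = $132,633
City of Rookery: $132,633 × 0.01137 = $1,508.03721
Yardley USD: $132,633 × 0.01369 = $1,815.74577
Port Authority: $132,633 × 0.0027 = $358.1091
Pinecrest County: $132,633 × 0.01076 = $1,427.13108
Total = $5,109.02316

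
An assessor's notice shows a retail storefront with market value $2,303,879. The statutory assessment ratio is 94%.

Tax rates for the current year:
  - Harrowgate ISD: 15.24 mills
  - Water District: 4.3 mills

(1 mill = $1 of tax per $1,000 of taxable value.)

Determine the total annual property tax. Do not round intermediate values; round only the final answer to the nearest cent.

Assessed value = $2,303,879 × 0.94 = $2,165,646.26
Harrowgate ISD: $2,165,646.26 × 0.01524 = $33,004.4490024
Water District: $2,165,646.26 × 0.0043 = $9,312.278918
Total = $33,004.4490024 + $9,312.278918 = $42,316.7279204

$42,316.73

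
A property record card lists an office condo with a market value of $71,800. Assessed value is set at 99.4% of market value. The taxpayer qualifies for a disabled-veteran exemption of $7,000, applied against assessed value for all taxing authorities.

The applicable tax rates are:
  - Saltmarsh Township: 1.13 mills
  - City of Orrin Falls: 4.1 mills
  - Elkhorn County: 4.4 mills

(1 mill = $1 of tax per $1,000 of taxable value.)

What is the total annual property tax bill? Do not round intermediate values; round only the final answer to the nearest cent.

$619.88

Assessed value = $71,800 × 0.994 = $71,369.2
Taxable value = $71,369.2 − $7,000 = $64,369.2
Saltmarsh Township: $64,369.2 × 0.00113 = $72.737196
City of Orrin Falls: $64,369.2 × 0.0041 = $263.91372
Elkhorn County: $64,369.2 × 0.0044 = $283.22448
Total = $72.737196 + $263.91372 + $283.22448 = $619.875396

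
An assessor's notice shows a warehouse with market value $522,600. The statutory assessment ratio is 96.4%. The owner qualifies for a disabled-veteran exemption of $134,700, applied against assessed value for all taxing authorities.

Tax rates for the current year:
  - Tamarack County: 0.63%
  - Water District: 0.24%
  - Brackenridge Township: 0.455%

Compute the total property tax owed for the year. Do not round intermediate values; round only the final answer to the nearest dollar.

$4,890

Assessed value = $522,600 × 0.964 = $503,786.4
Taxable value = $503,786.4 − $134,700 = $369,086.4
Tamarack County: $369,086.4 × 0.0063 = $2,325.24432
Water District: $369,086.4 × 0.0024 = $885.80736
Brackenridge Township: $369,086.4 × 0.00455 = $1,679.34312
Total = $2,325.24432 + $885.80736 + $1,679.34312 = $4,890.3948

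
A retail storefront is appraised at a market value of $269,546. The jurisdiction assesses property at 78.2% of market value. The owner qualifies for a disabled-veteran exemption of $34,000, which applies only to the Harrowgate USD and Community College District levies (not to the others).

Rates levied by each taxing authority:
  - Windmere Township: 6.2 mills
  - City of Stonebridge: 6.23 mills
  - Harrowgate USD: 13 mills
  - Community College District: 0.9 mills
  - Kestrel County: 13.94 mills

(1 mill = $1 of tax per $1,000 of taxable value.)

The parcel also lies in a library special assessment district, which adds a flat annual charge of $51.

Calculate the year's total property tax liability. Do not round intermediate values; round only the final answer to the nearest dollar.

Assessed value = $269,546 × 0.782 = $210,784.972
Windmere Township: $210,784.972 × 0.0062 = $1,306.8668264
City of Stonebridge: $210,784.972 × 0.00623 = $1,313.19037556
Harrowgate USD: ($210,784.972 − $34,000) × 0.013 = $176,784.972 × 0.013 = $2,298.204636
Community College District: ($210,784.972 − $34,000) × 0.0009 = $176,784.972 × 0.0009 = $159.1064748
Kestrel County: $210,784.972 × 0.01394 = $2,938.34250968
Levies subtotal = $8,015.71082244
Total = $8,015.71082244 + $51 = $8,066.71082244

$8,067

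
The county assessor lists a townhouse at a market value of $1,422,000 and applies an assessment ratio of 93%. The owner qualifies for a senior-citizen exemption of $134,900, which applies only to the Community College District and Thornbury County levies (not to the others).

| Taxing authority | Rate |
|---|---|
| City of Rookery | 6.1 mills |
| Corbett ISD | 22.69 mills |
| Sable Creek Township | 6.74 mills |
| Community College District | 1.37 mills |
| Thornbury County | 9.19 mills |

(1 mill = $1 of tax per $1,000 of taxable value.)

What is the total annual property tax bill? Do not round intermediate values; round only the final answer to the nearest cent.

Assessed value = $1,422,000 × 0.93 = $1,322,460
City of Rookery: $1,322,460 × 0.0061 = $8,067.006
Corbett ISD: $1,322,460 × 0.02269 = $30,006.6174
Sable Creek Township: $1,322,460 × 0.00674 = $8,913.3804
Community College District: ($1,322,460 − $134,900) × 0.00137 = $1,187,560 × 0.00137 = $1,626.9572
Thornbury County: ($1,322,460 − $134,900) × 0.00919 = $1,187,560 × 0.00919 = $10,913.6764
Total = $59,527.6374

$59,527.64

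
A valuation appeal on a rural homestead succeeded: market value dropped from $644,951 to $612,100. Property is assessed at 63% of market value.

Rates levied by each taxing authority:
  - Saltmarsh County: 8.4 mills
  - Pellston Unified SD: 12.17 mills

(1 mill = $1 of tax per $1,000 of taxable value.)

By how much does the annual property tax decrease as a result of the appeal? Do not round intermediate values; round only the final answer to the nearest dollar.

$426

Old assessed value = $644,951 × 0.63 = $406,319.13
New assessed value = $612,100 × 0.63 = $385,623
Combined rate = 0.0084 + 0.01217 = 0.02057
Old tax = $406,319.13 × 0.02057 = $8,357.9845041
New tax = $385,623 × 0.02057 = $7,932.26511
Reduction = $8,357.9845041 − $7,932.26511 = $425.7193941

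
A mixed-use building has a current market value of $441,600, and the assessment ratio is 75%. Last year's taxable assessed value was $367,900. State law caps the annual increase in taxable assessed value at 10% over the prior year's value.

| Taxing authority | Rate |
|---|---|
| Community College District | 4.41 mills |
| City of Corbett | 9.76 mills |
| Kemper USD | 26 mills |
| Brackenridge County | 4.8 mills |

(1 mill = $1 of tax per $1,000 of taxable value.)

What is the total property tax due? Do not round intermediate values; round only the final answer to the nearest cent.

$14,894.06

Uncapped assessed value = $441,600 × 0.75 = $331,200
Cap limit = $367,900 × 1.1 = $404,690
Taxable assessed value = min($331,200, $404,690) = $331,200 (cap does not bind)
Community College District: $331,200 × 0.00441 = $1,460.592
City of Corbett: $331,200 × 0.00976 = $3,232.512
Kemper USD: $331,200 × 0.026 = $8,611.2
Brackenridge County: $331,200 × 0.0048 = $1,589.76
Total = $14,894.064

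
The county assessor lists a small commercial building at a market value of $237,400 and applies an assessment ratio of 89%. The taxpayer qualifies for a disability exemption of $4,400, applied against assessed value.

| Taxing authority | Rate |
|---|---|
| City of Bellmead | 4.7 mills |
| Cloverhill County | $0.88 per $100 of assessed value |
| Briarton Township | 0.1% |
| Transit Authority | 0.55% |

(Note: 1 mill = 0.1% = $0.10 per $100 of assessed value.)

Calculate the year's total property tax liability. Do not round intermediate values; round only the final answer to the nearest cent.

$4,137.72

Assessed value = $237,400 × 0.89 = $211,286
Taxable value = $211,286 − $4,400 = $206,886
City of Bellmead: $206,886 × 0.0047 = $972.3642
Cloverhill County: $206,886 × 0.0088 = $1,820.5968
Briarton Township: $206,886 × 0.001 = $206.886
Transit Authority: $206,886 × 0.0055 = $1,137.873
Total = $4,137.72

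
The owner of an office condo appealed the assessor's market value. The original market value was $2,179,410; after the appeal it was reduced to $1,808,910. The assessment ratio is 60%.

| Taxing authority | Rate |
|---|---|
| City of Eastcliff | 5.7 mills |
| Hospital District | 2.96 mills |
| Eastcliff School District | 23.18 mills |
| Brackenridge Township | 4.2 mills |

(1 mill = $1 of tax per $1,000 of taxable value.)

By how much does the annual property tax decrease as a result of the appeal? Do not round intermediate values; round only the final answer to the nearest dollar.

Old assessed value = $2,179,410 × 0.6 = $1,307,646
New assessed value = $1,808,910 × 0.6 = $1,085,346
Combined rate = 0.0057 + 0.00296 + 0.02318 + 0.0042 = 0.03604
Old tax = $1,307,646 × 0.03604 = $47,127.56184
New tax = $1,085,346 × 0.03604 = $39,115.86984
Reduction = $47,127.56184 − $39,115.86984 = $8,011.692

$8,012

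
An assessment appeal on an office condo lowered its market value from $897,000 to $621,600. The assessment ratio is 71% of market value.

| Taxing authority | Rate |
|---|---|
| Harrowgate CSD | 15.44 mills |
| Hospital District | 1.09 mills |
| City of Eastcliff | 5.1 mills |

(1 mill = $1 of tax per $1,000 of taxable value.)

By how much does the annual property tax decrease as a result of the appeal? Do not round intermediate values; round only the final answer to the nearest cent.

$4,229.40

Old assessed value = $897,000 × 0.71 = $636,870
New assessed value = $621,600 × 0.71 = $441,336
Combined rate = 0.01544 + 0.00109 + 0.0051 = 0.02163
Old tax = $636,870 × 0.02163 = $13,775.4981
New tax = $441,336 × 0.02163 = $9,546.09768
Reduction = $13,775.4981 − $9,546.09768 = $4,229.40042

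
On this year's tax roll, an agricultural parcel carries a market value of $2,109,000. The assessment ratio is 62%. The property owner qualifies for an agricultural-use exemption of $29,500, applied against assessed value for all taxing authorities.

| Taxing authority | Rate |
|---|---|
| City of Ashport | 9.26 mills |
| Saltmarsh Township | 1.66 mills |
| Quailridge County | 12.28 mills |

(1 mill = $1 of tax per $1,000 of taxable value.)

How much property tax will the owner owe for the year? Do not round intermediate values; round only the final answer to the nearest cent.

$29,651.46

Assessed value = $2,109,000 × 0.62 = $1,307,580
Taxable value = $1,307,580 − $29,500 = $1,278,080
City of Ashport: $1,278,080 × 0.00926 = $11,835.0208
Saltmarsh Township: $1,278,080 × 0.00166 = $2,121.6128
Quailridge County: $1,278,080 × 0.01228 = $15,694.8224
Total = $11,835.0208 + $2,121.6128 + $15,694.8224 = $29,651.456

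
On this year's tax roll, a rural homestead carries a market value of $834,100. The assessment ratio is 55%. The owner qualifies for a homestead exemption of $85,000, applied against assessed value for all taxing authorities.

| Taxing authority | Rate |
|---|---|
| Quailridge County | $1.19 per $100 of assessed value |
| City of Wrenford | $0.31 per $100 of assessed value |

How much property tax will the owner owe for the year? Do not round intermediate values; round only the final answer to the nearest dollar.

Assessed value = $834,100 × 0.55 = $458,755
Taxable value = $458,755 − $85,000 = $373,755
Quailridge County: $373,755 × 0.0119 = $4,447.6845
City of Wrenford: $373,755 × 0.0031 = $1,158.6405
Total = $4,447.6845 + $1,158.6405 = $5,606.325

$5,606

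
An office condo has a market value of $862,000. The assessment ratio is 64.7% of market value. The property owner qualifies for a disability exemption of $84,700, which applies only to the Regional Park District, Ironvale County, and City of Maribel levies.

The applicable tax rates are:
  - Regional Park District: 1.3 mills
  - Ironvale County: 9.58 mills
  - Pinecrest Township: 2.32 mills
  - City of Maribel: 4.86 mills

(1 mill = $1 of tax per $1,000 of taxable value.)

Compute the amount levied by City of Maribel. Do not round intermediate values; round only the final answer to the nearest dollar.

Assessed value = $862,000 × 0.647 = $557,714
City of Maribel taxable value = $557,714 − $84,700 = $473,014
City of Maribel levy = $473,014 × 0.00486 = $2,298.84804

$2,299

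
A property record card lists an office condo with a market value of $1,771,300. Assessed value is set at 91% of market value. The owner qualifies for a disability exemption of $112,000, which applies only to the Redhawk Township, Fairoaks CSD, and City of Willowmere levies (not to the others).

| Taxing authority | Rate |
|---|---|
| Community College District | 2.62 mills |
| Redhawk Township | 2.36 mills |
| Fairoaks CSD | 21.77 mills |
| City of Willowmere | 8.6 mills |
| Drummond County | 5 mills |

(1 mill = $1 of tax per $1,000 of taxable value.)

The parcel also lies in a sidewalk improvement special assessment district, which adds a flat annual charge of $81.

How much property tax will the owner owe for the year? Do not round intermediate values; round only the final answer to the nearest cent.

Assessed value = $1,771,300 × 0.91 = $1,611,883
Community College District: $1,611,883 × 0.00262 = $4,223.13346
Redhawk Township: ($1,611,883 − $112,000) × 0.00236 = $1,499,883 × 0.00236 = $3,539.72388
Fairoaks CSD: ($1,611,883 − $112,000) × 0.02177 = $1,499,883 × 0.02177 = $32,652.45291
City of Willowmere: ($1,611,883 − $112,000) × 0.0086 = $1,499,883 × 0.0086 = $12,898.9938
Drummond County: $1,611,883 × 0.005 = $8,059.415
Levies subtotal = $61,373.71905
Total = $61,373.71905 + $81 = $61,454.71905

$61,454.72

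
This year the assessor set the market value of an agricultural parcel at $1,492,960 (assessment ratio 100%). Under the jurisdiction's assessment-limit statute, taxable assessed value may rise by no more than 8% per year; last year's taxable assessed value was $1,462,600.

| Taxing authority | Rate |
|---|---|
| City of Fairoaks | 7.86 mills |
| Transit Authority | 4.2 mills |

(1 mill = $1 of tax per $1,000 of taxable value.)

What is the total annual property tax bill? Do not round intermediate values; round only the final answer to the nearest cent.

$18,005.10

Uncapped assessed value = $1,492,960 × 1 = $1,492,960
Cap limit = $1,462,600 × 1.08 = $1,579,608
Taxable assessed value = min($1,492,960, $1,579,608) = $1,492,960 (cap does not bind)
City of Fairoaks: $1,492,960 × 0.00786 = $11,734.6656
Transit Authority: $1,492,960 × 0.0042 = $6,270.432
Total = $18,005.0976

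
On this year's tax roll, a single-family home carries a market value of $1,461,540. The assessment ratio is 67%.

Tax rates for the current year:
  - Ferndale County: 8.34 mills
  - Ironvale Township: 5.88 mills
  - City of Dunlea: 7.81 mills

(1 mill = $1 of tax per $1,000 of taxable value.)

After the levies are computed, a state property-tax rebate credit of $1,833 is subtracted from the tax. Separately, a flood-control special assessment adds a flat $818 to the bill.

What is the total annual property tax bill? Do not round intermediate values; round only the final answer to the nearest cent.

Assessed value = $1,461,540 × 0.67 = $979,231.8
Ferndale County: $979,231.8 × 0.00834 = $8,166.793212
Ironvale Township: $979,231.8 × 0.00588 = $5,757.882984
City of Dunlea: $979,231.8 × 0.00781 = $7,647.800358
Levies subtotal = $21,572.476554
After credit = $21,572.476554 − $1,833 = $19,739.476554
Total = $19,739.476554 + $818 = $20,557.476554

$20,557.48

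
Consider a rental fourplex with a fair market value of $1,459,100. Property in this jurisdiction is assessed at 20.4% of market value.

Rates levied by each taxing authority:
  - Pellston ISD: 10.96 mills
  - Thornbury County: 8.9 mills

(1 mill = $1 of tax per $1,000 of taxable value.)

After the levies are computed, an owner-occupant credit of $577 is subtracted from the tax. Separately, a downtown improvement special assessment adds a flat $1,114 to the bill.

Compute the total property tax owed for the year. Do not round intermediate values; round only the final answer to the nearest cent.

$6,448.46

Assessed value = $1,459,100 × 0.204 = $297,656.4
Pellston ISD: $297,656.4 × 0.01096 = $3,262.314144
Thornbury County: $297,656.4 × 0.0089 = $2,649.14196
Levies subtotal = $5,911.456104
After credit = $5,911.456104 − $577 = $5,334.456104
Total = $5,334.456104 + $1,114 = $6,448.456104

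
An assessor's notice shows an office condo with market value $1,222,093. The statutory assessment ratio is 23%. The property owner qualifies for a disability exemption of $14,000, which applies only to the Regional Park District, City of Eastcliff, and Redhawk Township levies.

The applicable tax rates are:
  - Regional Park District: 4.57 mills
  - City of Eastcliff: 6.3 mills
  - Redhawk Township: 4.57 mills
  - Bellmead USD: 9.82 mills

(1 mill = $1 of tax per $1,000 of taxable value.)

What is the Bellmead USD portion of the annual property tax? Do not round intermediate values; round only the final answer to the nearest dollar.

Assessed value = $1,222,093 × 0.23 = $281,081.39
Bellmead USD taxable value = $281,081.39 (exemption does not apply)
Bellmead USD levy = $281,081.39 × 0.00982 = $2,760.2192498

$2,760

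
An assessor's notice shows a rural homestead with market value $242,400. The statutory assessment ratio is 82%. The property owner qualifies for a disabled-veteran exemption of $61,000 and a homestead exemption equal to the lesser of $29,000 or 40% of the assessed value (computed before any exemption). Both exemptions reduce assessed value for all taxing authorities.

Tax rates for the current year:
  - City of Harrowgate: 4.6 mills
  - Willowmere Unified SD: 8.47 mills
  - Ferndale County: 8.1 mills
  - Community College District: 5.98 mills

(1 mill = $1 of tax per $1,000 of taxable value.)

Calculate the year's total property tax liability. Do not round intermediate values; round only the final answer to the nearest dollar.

$2,953

Assessed value = $242,400 × 0.82 = $198,768
Homestead exemption = min($29,000, 40% × $198,768) = min($29,000, $79,507.2) = $29,000 (dollar cap binds)
Taxable value = $198,768 − $61,000 − $29,000 = $108,768
City of Harrowgate: $108,768 × 0.0046 = $500.3328
Willowmere Unified SD: $108,768 × 0.00847 = $921.26496
Ferndale County: $108,768 × 0.0081 = $881.0208
Community College District: $108,768 × 0.00598 = $650.43264
Total = $2,953.0512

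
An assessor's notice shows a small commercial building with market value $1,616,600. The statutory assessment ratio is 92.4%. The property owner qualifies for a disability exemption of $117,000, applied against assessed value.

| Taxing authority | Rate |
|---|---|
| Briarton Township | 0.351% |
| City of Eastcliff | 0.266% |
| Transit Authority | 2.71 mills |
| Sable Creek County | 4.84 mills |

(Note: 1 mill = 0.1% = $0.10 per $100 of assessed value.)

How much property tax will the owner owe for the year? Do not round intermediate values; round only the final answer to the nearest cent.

$18,888.85

Assessed value = $1,616,600 × 0.924 = $1,493,738.4
Taxable value = $1,493,738.4 − $117,000 = $1,376,738.4
Briarton Township: $1,376,738.4 × 0.00351 = $4,832.351784
City of Eastcliff: $1,376,738.4 × 0.00266 = $3,662.124144
Transit Authority: $1,376,738.4 × 0.00271 = $3,730.961064
Sable Creek County: $1,376,738.4 × 0.00484 = $6,663.413856
Total = $18,888.850848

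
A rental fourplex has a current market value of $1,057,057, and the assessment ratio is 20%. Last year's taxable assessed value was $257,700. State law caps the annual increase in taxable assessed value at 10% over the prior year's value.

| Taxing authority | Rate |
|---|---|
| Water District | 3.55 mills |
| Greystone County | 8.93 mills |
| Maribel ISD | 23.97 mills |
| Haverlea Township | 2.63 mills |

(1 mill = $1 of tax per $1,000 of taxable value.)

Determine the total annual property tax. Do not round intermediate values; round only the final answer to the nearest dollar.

$8,262

Uncapped assessed value = $1,057,057 × 0.2 = $211,411.4
Cap limit = $257,700 × 1.1 = $283,470
Taxable assessed value = min($211,411.4, $283,470) = $211,411.4 (cap does not bind)
Water District: $211,411.4 × 0.00355 = $750.51047
Greystone County: $211,411.4 × 0.00893 = $1,887.903802
Maribel ISD: $211,411.4 × 0.02397 = $5,067.531258
Haverlea Township: $211,411.4 × 0.00263 = $556.011982
Total = $8,261.957512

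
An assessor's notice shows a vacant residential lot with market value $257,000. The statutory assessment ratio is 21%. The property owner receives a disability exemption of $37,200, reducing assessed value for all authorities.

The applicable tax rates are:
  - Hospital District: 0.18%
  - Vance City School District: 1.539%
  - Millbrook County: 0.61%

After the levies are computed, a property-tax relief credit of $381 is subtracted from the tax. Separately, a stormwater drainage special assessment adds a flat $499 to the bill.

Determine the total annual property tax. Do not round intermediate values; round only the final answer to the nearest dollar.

Assessed value = $257,000 × 0.21 = $53,970
Taxable value = $53,970 − $37,200 = $16,770
Hospital District: $16,770 × 0.0018 = $30.186
Vance City School District: $16,770 × 0.01539 = $258.0903
Millbrook County: $16,770 × 0.0061 = $102.297
Levies subtotal = $390.5733
After credit = $390.5733 − $381 = $9.5733
Total = $9.5733 + $499 = $508.5733

$509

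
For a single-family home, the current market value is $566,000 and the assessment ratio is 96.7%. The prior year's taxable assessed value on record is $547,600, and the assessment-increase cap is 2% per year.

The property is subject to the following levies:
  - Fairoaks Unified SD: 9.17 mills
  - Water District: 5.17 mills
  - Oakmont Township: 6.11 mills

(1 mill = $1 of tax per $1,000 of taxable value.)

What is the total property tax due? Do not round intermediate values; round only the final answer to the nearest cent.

Uncapped assessed value = $566,000 × 0.967 = $547,322
Cap limit = $547,600 × 1.02 = $558,552
Taxable assessed value = min($547,322, $558,552) = $547,322 (cap does not bind)
Fairoaks Unified SD: $547,322 × 0.00917 = $5,018.94274
Water District: $547,322 × 0.00517 = $2,829.65474
Oakmont Township: $547,322 × 0.00611 = $3,344.13742
Total = $11,192.7349

$11,192.73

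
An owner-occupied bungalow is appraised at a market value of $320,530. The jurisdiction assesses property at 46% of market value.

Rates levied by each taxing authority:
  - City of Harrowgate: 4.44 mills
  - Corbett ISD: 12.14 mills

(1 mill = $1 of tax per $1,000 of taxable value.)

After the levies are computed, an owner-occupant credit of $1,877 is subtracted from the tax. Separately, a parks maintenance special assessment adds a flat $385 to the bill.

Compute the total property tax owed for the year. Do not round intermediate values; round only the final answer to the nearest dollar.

$953

Assessed value = $320,530 × 0.46 = $147,443.8
City of Harrowgate: $147,443.8 × 0.00444 = $654.650472
Corbett ISD: $147,443.8 × 0.01214 = $1,789.967732
Levies subtotal = $2,444.618204
After credit = $2,444.618204 − $1,877 = $567.618204
Total = $567.618204 + $385 = $952.618204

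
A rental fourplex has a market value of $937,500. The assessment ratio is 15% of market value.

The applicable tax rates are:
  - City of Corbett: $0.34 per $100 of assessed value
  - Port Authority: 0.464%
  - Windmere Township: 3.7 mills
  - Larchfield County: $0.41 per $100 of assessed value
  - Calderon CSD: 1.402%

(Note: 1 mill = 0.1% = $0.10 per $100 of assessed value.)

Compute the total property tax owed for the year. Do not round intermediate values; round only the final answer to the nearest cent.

Assessed value = $937,500 × 0.15 = $140,625
City of Corbett: $140,625 × 0.0034 = $478.125
Port Authority: $140,625 × 0.00464 = $652.5
Windmere Township: $140,625 × 0.0037 = $520.3125
Larchfield County: $140,625 × 0.0041 = $576.5625
Calderon CSD: $140,625 × 0.01402 = $1,971.5625
Total = $4,199.0625

$4,199.06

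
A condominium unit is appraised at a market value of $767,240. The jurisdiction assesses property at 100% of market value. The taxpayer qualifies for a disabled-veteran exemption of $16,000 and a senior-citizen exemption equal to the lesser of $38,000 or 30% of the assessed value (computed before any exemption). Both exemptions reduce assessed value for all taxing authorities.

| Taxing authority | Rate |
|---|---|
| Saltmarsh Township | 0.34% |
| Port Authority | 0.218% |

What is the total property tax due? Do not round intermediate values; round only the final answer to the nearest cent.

Assessed value = $767,240 × 1 = $767,240
Senior-citizen exemption = min($38,000, 30% × $767,240) = min($38,000, $230,172) = $38,000 (dollar cap binds)
Taxable value = $767,240 − $16,000 − $38,000 = $713,240
Saltmarsh Township: $713,240 × 0.0034 = $2,425.016
Port Authority: $713,240 × 0.00218 = $1,554.8632
Total = $3,979.8792

$3,979.88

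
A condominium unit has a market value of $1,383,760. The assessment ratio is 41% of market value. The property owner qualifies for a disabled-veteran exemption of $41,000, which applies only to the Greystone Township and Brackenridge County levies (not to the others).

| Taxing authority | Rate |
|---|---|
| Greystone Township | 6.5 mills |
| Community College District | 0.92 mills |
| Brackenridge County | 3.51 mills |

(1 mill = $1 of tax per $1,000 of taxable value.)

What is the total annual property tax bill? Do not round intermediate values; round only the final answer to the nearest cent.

$5,790.63

Assessed value = $1,383,760 × 0.41 = $567,341.6
Greystone Township: ($567,341.6 − $41,000) × 0.0065 = $526,341.6 × 0.0065 = $3,421.2204
Community College District: $567,341.6 × 0.00092 = $521.954272
Brackenridge County: ($567,341.6 − $41,000) × 0.00351 = $526,341.6 × 0.00351 = $1,847.459016
Total = $5,790.633688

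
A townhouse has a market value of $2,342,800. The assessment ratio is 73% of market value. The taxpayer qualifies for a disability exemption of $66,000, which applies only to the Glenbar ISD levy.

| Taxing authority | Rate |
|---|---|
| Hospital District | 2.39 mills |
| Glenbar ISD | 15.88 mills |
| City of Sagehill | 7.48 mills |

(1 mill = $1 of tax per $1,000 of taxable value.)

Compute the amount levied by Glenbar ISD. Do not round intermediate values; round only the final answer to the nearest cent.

Assessed value = $2,342,800 × 0.73 = $1,710,244
Glenbar ISD taxable value = $1,710,244 − $66,000 = $1,644,244
Glenbar ISD levy = $1,644,244 × 0.01588 = $26,110.59472

$26,110.59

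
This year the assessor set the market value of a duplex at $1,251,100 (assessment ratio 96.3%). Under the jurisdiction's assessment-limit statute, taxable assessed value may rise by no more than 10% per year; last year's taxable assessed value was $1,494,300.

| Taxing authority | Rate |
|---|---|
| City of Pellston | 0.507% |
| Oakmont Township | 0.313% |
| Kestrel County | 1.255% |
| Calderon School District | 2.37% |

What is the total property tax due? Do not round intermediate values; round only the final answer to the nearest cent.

$53,553.77

Uncapped assessed value = $1,251,100 × 0.963 = $1,204,809.3
Cap limit = $1,494,300 × 1.1 = $1,643,730
Taxable assessed value = min($1,204,809.3, $1,643,730) = $1,204,809.3 (cap does not bind)
City of Pellston: $1,204,809.3 × 0.00507 = $6,108.383151
Oakmont Township: $1,204,809.3 × 0.00313 = $3,771.053109
Kestrel County: $1,204,809.3 × 0.01255 = $15,120.356715
Calderon School District: $1,204,809.3 × 0.0237 = $28,553.98041
Total = $53,553.773385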